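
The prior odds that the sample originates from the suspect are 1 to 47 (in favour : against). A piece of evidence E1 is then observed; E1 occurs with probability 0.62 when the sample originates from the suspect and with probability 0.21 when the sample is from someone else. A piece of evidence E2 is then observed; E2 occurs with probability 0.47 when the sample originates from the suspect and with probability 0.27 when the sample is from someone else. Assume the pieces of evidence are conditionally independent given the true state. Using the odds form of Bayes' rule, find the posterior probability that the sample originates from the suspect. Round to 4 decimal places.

Prior odds = 1/47 = 0.021277. In log-odds, ln(0.021277) = -3.8501.
Add log likelihood ratios: ln(2.9524) + ln(1.7407) = 1.6369.
Posterior log-odds = -2.2132, so posterior odds = exp(-2.2132) = 0.10935. Converting, P(H|E) = 0.10935/1.1093 = 0.0986.

Posterior probability ≈ 0.0986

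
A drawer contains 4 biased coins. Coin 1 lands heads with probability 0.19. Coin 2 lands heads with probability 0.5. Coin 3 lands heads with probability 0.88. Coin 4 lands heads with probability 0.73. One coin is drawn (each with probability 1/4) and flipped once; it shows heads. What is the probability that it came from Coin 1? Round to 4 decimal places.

Tabulate prior·likelihood by source: [1] prior 0.25, lik 0.19, product 0.04750; [2] prior 0.25, lik 0.5, product 0.1250; [3] prior 0.25, lik 0.88, product 0.2200; [4] prior 0.25, lik 0.73, product 0.1825.
Normalizing constant = 0.57500; the posterior for Coin 1 is its product over the sum, 0.04750/0.57500 = 0.0826.

Posterior probability ≈ 0.0826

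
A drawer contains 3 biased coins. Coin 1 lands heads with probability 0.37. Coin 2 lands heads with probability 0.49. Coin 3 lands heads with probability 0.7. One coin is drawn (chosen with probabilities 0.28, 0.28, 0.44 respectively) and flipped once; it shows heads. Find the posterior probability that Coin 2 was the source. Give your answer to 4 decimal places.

P(heads|C1) = 0.37; P(heads|C2) = 0.49; P(heads|C3) = 0.7.
Prior × likelihood for each source: 0.28·0.37=0.1036, 0.28·0.49=0.1372, 0.44·0.7=0.3080. Summing gives P(heads) = 0.54880.
P(Coin 2 | heads) = 0.1372 / 0.54880 = 0.2500.

Posterior probability ≈ 0.2500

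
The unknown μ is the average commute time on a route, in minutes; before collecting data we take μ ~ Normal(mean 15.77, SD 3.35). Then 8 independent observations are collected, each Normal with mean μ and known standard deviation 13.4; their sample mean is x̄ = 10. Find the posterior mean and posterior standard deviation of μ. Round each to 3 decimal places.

Posterior mean ≈ 13.847; posterior SD ≈ 2.735

Prior precision 1/τ₀² = 1/3.35² = 0.0891067; data precision n/σ² = 8/13.4² = 0.0445534.
Posterior precision = 0.0891067 + 0.0445534 = 0.133660, giving posterior SD = 1/√0.133660 = 2.735.
Posterior mean = (0.0891067·15.77 + 0.0445534·10) / 0.133660 = 13.847.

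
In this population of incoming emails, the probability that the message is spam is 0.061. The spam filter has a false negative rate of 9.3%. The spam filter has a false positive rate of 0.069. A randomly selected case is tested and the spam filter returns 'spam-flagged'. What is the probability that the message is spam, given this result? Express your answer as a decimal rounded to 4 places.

Write H for 'the message is spam'. Prior odds H:¬H = 0.061/0.939 = 0.064963. For the 'spam-flagged' outcome, the likelihood ratio is 0.907/0.069 = 13.145.
Posterior odds = 0.064963 × 13.145 = 0.85393, so P(H|E) = 0.85393/(1+0.85393) = 0.4606.

P(H | E) ≈ 0.4606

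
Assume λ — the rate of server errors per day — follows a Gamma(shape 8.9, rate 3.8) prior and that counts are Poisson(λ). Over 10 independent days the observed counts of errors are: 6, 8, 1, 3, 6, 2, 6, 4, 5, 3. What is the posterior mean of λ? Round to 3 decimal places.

Total count ∑xᵢ = 44 over n = 10 days.
Gamma is conjugate to the Poisson likelihood: posterior is Gamma(shape = 8.9+44 = 52.9, rate = 3.8+10 = 13.8).
Posterior mean = shape/rate = 52.9/13.8 = 3.833.

Posterior mean ≈ 3.833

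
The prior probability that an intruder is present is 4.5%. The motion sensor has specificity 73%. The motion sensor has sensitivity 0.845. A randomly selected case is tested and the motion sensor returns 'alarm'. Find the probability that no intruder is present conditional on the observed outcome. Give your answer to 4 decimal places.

P(¬H | E) ≈ 0.8715

Write H for 'an intruder is present'. Prior odds H:¬H = 0.045/0.955 = 0.047120. For the 'alarm' outcome, the likelihood ratio is 0.845/0.27 = 3.1296.
Posterior odds = 0.047120 × 3.1296 = 0.14747, so P(H|E) = 0.14747/(1+0.14747) = 0.1285. Then P(¬H|E) = 1 − 0.1285 = 0.8715.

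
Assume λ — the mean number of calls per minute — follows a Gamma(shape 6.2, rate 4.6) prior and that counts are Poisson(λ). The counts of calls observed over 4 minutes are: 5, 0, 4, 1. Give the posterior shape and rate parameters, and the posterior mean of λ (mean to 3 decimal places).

Total count ∑xᵢ = 10 over n = 4 minutes.
Gamma is conjugate to the Poisson likelihood: posterior is Gamma(shape = 6.2+10 = 16.2, rate = 4.6+4 = 8.6).
E[λ | data] = 16.2/8.6 = 1.884.

Posterior: Gamma(shape=16.2, rate=8.6); mean ≈ 1.884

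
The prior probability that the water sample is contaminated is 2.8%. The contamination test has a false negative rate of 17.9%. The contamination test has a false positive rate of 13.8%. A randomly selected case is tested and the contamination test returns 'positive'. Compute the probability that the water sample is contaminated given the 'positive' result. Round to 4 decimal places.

Write H for 'the water sample is contaminated'. Prior odds H:¬H = 0.028/0.972 = 0.028807. For the 'positive' outcome, the likelihood ratio is 0.821/0.138 = 5.9493.
Posterior odds = 0.028807 × 5.9493 = 0.17138, so P(H|E) = 0.17138/(1+0.17138) = 0.1463.

P(H | E) ≈ 0.1463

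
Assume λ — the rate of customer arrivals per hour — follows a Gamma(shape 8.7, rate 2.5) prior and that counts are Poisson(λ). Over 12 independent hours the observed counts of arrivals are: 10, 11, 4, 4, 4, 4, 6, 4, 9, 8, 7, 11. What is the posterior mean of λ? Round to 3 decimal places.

Total count ∑xᵢ = 82 over n = 12 hours.
Gamma is conjugate to the Poisson likelihood: posterior is Gamma(shape = 8.7+82 = 90.7, rate = 2.5+12 = 14.5).
E[λ | data] = 90.7/14.5 = 6.255.

Posterior mean ≈ 6.255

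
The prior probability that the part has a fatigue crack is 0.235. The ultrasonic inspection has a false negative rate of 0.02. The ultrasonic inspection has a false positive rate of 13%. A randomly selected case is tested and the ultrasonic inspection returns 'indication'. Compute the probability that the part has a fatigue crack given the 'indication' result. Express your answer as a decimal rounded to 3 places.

Write H for 'the part has a fatigue crack'. Prior odds H:¬H = 0.235/0.765 = 0.30719. For the 'indication' outcome, the likelihood ratio is 0.98/0.13 = 7.5385.
Posterior odds = 0.30719 × 7.5385 = 2.3157, so P(H|E) = 2.3157/(1+2.3157) = 0.698.

P(H | E) ≈ 0.698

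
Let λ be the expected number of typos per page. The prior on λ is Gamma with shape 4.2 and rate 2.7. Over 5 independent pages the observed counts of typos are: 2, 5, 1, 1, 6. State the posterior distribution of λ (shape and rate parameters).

The Poisson likelihood adds the total count to the shape and the number of exposure periods to the rate. Here ∑xᵢ = 15 and n = 5, so shape 4.2→19.2 and rate 2.7→7.7.

Posterior: Gamma(shape=19.2, rate=7.7)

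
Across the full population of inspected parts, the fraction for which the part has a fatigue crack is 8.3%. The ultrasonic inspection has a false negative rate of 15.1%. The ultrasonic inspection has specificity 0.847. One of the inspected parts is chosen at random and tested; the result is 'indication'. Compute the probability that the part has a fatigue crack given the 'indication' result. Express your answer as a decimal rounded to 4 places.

Write H for 'the part has a fatigue crack'. Prior odds H:¬H = 0.083/0.917 = 0.090513. For the 'indication' outcome, the likelihood ratio is 0.849/0.153 = 5.5490.
Posterior odds = 0.090513 × 5.5490 = 0.50226, so P(H|E) = 0.50226/(1+0.50226) = 0.3343.

P(H | E) ≈ 0.3343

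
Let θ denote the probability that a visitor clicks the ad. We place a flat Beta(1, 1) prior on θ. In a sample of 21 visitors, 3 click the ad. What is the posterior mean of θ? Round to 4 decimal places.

Posterior mean ≈ 0.1739

Observing 3 successes and 18 failures updates Beta(1, 1) by adding the success and failure counts to the two shape parameters: α = 1+3 = 4, β = 1+18 = 19.
Posterior mean = α/(α+β) = 4/23 = 0.1739.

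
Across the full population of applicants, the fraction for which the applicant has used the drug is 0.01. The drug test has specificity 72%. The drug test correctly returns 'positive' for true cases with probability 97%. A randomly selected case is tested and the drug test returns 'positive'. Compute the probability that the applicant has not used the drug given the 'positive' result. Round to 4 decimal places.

Let H be the event that the applicant has used the drug. P(H) = 0.01, so P(¬H) = 0.99. With E the 'positive' result, P(E|H) = 0.97 and P(E|¬H) = 0.28.
P(E) = 0.97·0.01 + 0.28·0.99 = 0.0097000 + 0.27720 = 0.28690.
By Bayes' theorem, P(H|E) = 0.0097000 / 0.28690 = 0.0338. Hence P(¬H|E) = 1 − 0.0338 = 0.9662.

P(¬H | E) ≈ 0.9662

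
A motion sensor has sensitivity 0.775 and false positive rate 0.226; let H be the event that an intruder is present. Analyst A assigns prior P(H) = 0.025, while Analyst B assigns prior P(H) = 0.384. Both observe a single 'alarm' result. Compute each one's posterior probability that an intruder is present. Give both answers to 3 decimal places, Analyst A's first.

Analyst A: 0.081; Analyst B: 0.681

The likelihood ratio for an 'alarm' result is 0.775/0.226 = 3.4292.
Analyst A: prior odds 0.025/0.975 = 0.025641; posterior odds 0.087928; posterior probability 0.081.
Analyst B: prior odds 0.384/0.616 = 0.62338; posterior odds 2.1377; posterior probability 0.681.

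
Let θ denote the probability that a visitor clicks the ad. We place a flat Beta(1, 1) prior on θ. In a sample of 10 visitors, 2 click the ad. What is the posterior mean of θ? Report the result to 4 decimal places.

The binomial likelihood is conjugate to the Beta prior: with 2 successes and 8 failures, the posterior is Beta(1+2, 1+8) = Beta(3, 9).
E[θ | data] = 3/(3+9) = 0.2500.

Posterior mean ≈ 0.2500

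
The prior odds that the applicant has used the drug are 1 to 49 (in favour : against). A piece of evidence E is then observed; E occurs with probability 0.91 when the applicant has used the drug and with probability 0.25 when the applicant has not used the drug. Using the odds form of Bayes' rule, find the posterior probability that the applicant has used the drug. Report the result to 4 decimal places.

Prior odds = 1/49 = 0.020408.
Likelihood ratio for E = 0.91/0.25 = 3.6400.
Posterior odds = prior odds × LR = 0.074286.
Posterior probability = odds/(1+odds) = 0.074286/1.0743 = 0.0691.

Posterior probability ≈ 0.0691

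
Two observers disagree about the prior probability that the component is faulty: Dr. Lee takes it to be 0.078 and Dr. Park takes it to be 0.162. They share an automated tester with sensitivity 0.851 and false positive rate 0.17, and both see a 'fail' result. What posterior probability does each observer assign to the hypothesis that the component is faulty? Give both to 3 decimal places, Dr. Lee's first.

P('+'|H) = 0.851, P('+'|¬H) = 0.17.
Dr. Lee: numerator 0.851·0.078 = 0.066378; evidence = 0.066378+0.17·0.922 = 0.22312; posterior = 0.298.
Dr. Park: numerator 0.851·0.162 = 0.13786; evidence = 0.13786+0.17·0.838 = 0.28032; posterior = 0.492.

Dr. Lee: 0.298; Dr. Park: 0.492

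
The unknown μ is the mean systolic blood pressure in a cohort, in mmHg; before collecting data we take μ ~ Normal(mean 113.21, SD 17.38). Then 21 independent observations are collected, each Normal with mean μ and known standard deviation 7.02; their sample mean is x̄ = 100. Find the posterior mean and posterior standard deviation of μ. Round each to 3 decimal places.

Prior precision 1/τ₀² = 1/17.38² = 0.00331055; data precision n/σ² = 21/7.02² = 0.426133.
Posterior precision = 0.00331055 + 0.426133 = 0.429443, giving posterior SD = 1/√0.429443 = 1.526.
Posterior mean = (0.00331055·113.21 + 0.426133·100) / 0.429443 = 100.102.

Posterior mean ≈ 100.102; posterior SD ≈ 1.526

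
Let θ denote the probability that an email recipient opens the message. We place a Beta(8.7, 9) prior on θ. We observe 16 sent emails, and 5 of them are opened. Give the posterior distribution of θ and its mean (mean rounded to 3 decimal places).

Posterior: Beta(13.7, 20); mean ≈ 0.407

Observing 5 successes and 11 failures updates Beta(8.7, 9) by adding the success and failure counts to the two shape parameters: α = 8.7+5 = 13.7, β = 9+11 = 20.
E[θ | data] = 13.7/(13.7+20) = 0.407.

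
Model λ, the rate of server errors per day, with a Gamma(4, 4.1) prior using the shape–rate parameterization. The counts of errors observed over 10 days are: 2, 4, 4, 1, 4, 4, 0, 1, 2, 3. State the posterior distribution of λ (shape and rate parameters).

The Poisson likelihood adds the total count to the shape and the number of exposure periods to the rate. Here ∑xᵢ = 25 and n = 10, so shape 4→29 and rate 4.1→14.1.

Posterior: Gamma(shape=29, rate=14.1)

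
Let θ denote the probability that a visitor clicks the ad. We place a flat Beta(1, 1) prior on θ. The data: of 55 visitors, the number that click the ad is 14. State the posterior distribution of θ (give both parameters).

Posterior: Beta(15, 42)

The binomial likelihood is conjugate to the Beta prior: with 14 successes and 41 failures, the posterior is Beta(1+14, 1+41) = Beta(15, 42).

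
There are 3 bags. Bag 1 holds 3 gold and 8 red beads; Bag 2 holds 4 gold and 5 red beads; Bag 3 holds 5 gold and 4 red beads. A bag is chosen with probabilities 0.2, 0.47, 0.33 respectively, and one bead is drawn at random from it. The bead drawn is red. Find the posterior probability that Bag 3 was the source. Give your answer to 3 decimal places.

Posterior probability ≈ 0.265

Tabulate prior·likelihood by source: [1] prior 0.2, lik 0.7273, product 0.1455; [2] prior 0.47, lik 0.5556, product 0.2611; [3] prior 0.33, lik 0.4444, product 0.1467.
Normalizing constant = 0.55323; the posterior for Bag 3 is its product over the sum, 0.1467/0.55323 = 0.265.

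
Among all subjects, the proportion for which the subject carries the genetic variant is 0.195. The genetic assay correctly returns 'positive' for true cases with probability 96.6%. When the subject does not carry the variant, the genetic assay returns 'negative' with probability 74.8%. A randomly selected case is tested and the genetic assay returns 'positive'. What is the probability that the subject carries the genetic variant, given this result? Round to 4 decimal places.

P(H | E) ≈ 0.4815

Write H for 'the subject carries the genetic variant'. Prior odds H:¬H = 0.195/0.805 = 0.24224. For the 'positive' outcome, the likelihood ratio is 0.966/0.252 = 3.8333.
Posterior odds = 0.24224 × 3.8333 = 0.92857, so P(H|E) = 0.92857/(1+0.92857) = 0.4815.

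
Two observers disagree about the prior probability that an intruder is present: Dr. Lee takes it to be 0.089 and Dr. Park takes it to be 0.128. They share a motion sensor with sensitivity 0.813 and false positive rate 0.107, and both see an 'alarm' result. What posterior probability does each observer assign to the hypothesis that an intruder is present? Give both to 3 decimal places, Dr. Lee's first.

P('+'|H) = 0.813, P('+'|¬H) = 0.107.
Dr. Lee: numerator 0.813·0.089 = 0.072357; evidence = 0.072357+0.107·0.911 = 0.16983; posterior = 0.426.
Dr. Park: numerator 0.813·0.128 = 0.10406; evidence = 0.10406+0.107·0.872 = 0.19737; posterior = 0.527.

Dr. Lee: 0.426; Dr. Park: 0.527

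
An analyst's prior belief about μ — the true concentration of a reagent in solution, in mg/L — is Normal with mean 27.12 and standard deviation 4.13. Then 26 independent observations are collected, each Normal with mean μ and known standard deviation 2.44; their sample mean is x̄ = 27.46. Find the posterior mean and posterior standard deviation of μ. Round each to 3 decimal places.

Posterior mean ≈ 27.455; posterior SD ≈ 0.475

Prior precision 1/τ₀² = 1/4.13² = 0.0586273; data precision n/σ² = 26/2.44² = 4.36711.
Posterior precision = 0.0586273 + 4.36711 = 4.42573, giving posterior SD = 1/√4.42573 = 0.475.
Posterior mean = (0.0586273·27.12 + 4.36711·27.46) / 4.42573 = 27.455.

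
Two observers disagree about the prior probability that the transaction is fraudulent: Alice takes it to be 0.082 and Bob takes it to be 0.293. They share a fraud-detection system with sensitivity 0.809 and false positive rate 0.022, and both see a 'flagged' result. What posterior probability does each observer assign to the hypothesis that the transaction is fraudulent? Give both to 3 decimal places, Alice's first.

P('+'|H) = 0.809, P('+'|¬H) = 0.022.
Alice: numerator 0.809·0.082 = 0.066338; evidence = 0.066338+0.022·0.918 = 0.086534; posterior = 0.767.
Bob: numerator 0.809·0.293 = 0.23704; evidence = 0.23704+0.022·0.707 = 0.25259; posterior = 0.938.

Alice: 0.767; Bob: 0.938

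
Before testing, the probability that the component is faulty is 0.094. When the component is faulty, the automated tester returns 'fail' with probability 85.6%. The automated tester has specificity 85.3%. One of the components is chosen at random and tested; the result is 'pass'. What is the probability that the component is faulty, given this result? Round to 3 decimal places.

Write H for 'the component is faulty'. Prior odds H:¬H = 0.094/0.906 = 0.10375. For the 'pass' outcome, the likelihood ratio is 0.144/0.853 = 0.16882.
Posterior odds = 0.10375 × 0.16882 = 0.017515, so P(H|E) = 0.017515/(1+0.017515) = 0.017.

P(H | E) ≈ 0.017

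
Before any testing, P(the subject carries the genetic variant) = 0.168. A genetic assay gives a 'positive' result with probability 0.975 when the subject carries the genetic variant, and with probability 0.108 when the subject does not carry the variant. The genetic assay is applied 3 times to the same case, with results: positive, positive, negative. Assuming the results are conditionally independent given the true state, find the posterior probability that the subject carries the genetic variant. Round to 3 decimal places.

Let H be the event that the subject carries the genetic variant; start with P(H) = 0.168. P('positive'|H) = 0.975, P('positive'|¬H) = 0.108.
Update on result 1 ('positive'): P(H) ← 0.975·0.1680 / (0.975·0.1680 + 0.108·0.8320) = 0.16380/0.25366 = 0.6458.
Update on result 2 ('positive'): P(H) ← 0.975·0.6458 / (0.975·0.6458 + 0.108·0.3542) = 0.62961/0.66787 = 0.9427.
Update on result 3 ('negative'): P(H) ← 0.025·0.9427 / (0.025·0.9427 + 0.892·0.0573) = 0.023568/0.074665 = 0.3156.

Posterior P(H) ≈ 0.316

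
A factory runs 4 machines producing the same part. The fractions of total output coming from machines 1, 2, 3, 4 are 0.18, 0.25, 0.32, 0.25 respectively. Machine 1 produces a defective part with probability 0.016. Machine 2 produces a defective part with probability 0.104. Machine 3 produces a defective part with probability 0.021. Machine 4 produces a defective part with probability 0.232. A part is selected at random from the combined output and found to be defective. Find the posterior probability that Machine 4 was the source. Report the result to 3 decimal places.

Posterior probability ≈ 0.620

Tabulate prior·likelihood by source: [1] prior 0.18, lik 0.016, product 0.002880; [2] prior 0.25, lik 0.104, product 0.02600; [3] prior 0.32, lik 0.021, product 0.006720; [4] prior 0.25, lik 0.232, product 0.05800.
Normalizing constant = 0.093600; the posterior for Machine 4 is its product over the sum, 0.05800/0.093600 = 0.620.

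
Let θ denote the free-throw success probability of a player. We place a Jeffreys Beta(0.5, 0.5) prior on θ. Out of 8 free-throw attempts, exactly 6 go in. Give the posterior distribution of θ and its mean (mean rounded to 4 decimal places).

Posterior: Beta(6.5, 2.5); mean ≈ 0.7222

The binomial likelihood is conjugate to the Beta prior: with 6 successes and 2 failures, the posterior is Beta(0.5+6, 0.5+2) = Beta(6.5, 2.5).
E[θ | data] = 6.5/(6.5+2.5) = 0.7222.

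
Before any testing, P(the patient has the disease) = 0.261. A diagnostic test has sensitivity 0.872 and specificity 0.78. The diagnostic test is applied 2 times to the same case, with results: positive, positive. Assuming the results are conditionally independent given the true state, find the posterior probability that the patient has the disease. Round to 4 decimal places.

Posterior P(H) ≈ 0.8473

Let H be the event that the patient has the disease; start with P(H) = 0.261. P('positive'|H) = 0.872, P('positive'|¬H) = 0.22.
Update on result 1 ('positive'): P(H) ← 0.872·0.2610 / (0.872·0.2610 + 0.22·0.7390) = 0.22759/0.39017 = 0.5833.
Update on result 2 ('positive'): P(H) ← 0.872·0.5833 / (0.872·0.5833 + 0.22·0.4167) = 0.50865/0.60032 = 0.8473.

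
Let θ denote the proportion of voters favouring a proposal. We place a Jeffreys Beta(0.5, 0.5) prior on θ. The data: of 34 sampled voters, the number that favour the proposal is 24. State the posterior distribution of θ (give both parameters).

Observing 24 successes and 10 failures updates Beta(0.5, 0.5) by adding the success and failure counts to the two shape parameters: α = 0.5+24 = 24.5, β = 0.5+10 = 10.5.

Posterior: Beta(24.5, 10.5)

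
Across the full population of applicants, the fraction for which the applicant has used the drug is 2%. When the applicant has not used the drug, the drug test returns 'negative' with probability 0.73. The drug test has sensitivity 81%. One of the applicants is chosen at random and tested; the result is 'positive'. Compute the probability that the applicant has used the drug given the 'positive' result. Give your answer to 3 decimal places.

Write H for 'the applicant has used the drug'. Prior odds H:¬H = 0.02/0.98 = 0.020408. For the 'positive' outcome, the likelihood ratio is 0.81/0.27 = 3.0000.
Posterior odds = 0.020408 × 3.0000 = 0.061224, so P(H|E) = 0.061224/(1+0.061224) = 0.058.

P(H | E) ≈ 0.058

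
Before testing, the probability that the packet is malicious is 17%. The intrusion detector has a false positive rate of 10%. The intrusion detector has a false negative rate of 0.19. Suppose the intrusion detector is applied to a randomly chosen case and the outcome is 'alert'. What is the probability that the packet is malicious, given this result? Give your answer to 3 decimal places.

Let H be the event that the packet is malicious. P(H) = 0.17, so P(¬H) = 0.83. With E the 'alert' result, P(E|H) = 0.81 and P(E|¬H) = 0.1.
P(E) = 0.81·0.17 + 0.1·0.83 = 0.13770 + 0.083000 = 0.22070.
By Bayes' theorem, P(H|E) = 0.13770 / 0.22070 = 0.624.

P(H | E) ≈ 0.624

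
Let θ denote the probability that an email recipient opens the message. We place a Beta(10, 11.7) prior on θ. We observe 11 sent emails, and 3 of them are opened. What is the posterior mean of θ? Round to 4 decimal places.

Posterior mean ≈ 0.3976

The binomial likelihood is conjugate to the Beta prior: with 3 successes and 8 failures, the posterior is Beta(10+3, 11.7+8) = Beta(13, 19.7).
Posterior mean = α/(α+β) = 13/32.7 = 0.3976.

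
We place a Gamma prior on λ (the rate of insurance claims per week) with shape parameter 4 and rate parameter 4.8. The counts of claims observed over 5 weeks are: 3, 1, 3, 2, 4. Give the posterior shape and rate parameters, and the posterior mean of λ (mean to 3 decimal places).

Posterior: Gamma(shape=17, rate=9.8); mean ≈ 1.735

The Poisson likelihood adds the total count to the shape and the number of exposure periods to the rate. Here ∑xᵢ = 13 and n = 5, so shape 4→17 and rate 4.8→9.8.
E[λ | data] = 17/9.8 = 1.735.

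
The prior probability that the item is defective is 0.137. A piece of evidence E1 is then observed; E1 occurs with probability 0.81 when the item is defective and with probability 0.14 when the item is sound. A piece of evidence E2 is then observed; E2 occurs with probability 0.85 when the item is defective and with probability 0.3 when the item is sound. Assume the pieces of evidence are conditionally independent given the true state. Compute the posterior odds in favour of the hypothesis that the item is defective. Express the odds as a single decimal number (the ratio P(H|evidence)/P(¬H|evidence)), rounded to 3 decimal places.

Posterior odds ≈ 2.602

Prior odds = 0.137/(1−0.137) = 0.15875.
Likelihood ratio for E1 = 0.81/0.14 = 5.7857.
Likelihood ratio for E2 = 0.85/0.3 = 2.8333.
Posterior odds = prior odds × LR₁ × LR₂ = 2.6023.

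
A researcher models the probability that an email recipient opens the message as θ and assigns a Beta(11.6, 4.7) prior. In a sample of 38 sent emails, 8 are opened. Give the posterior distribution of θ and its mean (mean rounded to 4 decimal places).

Posterior: Beta(19.6, 34.7); mean ≈ 0.3610

Observing 8 successes and 30 failures updates Beta(11.6, 4.7) by adding the success and failure counts to the two shape parameters: α = 11.6+8 = 19.6, β = 4.7+30 = 34.7.
Posterior mean = α/(α+β) = 19.6/54.3 = 0.3610.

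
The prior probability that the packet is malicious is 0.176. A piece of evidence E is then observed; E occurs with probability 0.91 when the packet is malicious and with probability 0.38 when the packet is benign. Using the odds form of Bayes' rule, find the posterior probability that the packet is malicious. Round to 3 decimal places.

Posterior probability ≈ 0.338

Prior odds = 0.176/(1−0.176) = 0.21359. In log-odds, ln(0.21359) = -1.5437.
Add log likelihood ratio: ln(2.3947) = 0.87327.
Posterior log-odds = -0.67041, so posterior odds = exp(-0.67041) = 0.51150. Converting, P(H|E) = 0.51150/1.5115 = 0.338.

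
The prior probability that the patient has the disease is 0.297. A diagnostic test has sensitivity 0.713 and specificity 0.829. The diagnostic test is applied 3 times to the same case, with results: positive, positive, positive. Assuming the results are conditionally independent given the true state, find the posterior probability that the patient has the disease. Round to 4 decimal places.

Posterior P(H) ≈ 0.9684

With H the event that the patient has the disease, the joint likelihood of the observed sequence is P(data|H) = 0.713·0.713·0.713 = 0.36247 and P(data|¬H) = 0.171·0.171·0.171 = 0.0050002.
Bayes: P(H|data) = 0.297·0.36247 / (0.297·0.36247 + 0.703·0.0050002) = 0.10765/0.11117 = 0.9684.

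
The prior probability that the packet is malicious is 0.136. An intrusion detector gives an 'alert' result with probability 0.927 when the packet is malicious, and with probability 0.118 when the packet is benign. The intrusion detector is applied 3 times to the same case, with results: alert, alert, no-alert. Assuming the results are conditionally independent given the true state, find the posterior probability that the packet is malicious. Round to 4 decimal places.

With H the event that the packet is malicious, the joint likelihood of the observed sequence is P(data|H) = 0.927·0.927·0.073 = 0.062731 and P(data|¬H) = 0.118·0.118·0.882 = 0.012281.
Bayes: P(H|data) = 0.136·0.062731 / (0.136·0.062731 + 0.864·0.012281) = 0.0085314/0.019142 = 0.4457.

Posterior P(H) ≈ 0.4457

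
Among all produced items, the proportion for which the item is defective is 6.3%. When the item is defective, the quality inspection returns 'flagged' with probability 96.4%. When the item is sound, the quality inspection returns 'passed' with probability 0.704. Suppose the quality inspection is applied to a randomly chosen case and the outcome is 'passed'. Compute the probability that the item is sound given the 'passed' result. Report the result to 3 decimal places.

Let H be the event that the item is defective. P(H) = 0.063, so P(¬H) = 0.937. With E the 'passed' result, P(E|H) = 0.036 and P(E|¬H) = 0.704.
P(E) = 0.036·0.063 + 0.704·0.937 = 0.0022680 + 0.65965 = 0.66192.
By Bayes' theorem, P(H|E) = 0.0022680 / 0.66192 = 0.003. Hence P(¬H|E) = 1 − 0.003 = 0.997.

P(¬H | E) ≈ 0.997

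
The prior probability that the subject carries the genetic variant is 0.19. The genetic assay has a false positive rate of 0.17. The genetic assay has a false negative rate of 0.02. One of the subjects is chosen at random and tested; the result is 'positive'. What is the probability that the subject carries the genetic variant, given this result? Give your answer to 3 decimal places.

Write H for 'the subject carries the genetic variant'. Prior odds H:¬H = 0.19/0.81 = 0.23457. For the 'positive' outcome, the likelihood ratio is 0.98/0.17 = 5.7647.
Posterior odds = 0.23457 × 5.7647 = 1.3522, so P(H|E) = 1.3522/(1+1.3522) = 0.575.

P(H | E) ≈ 0.575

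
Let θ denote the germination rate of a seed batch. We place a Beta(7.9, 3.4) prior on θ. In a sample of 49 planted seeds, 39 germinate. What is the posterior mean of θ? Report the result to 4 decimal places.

Observing 39 successes and 10 failures updates Beta(7.9, 3.4) by adding the success and failure counts to the two shape parameters: α = 7.9+39 = 46.9, β = 3.4+10 = 13.4.
Posterior mean = α/(α+β) = 46.9/60.3 = 0.7778.

Posterior mean ≈ 0.7778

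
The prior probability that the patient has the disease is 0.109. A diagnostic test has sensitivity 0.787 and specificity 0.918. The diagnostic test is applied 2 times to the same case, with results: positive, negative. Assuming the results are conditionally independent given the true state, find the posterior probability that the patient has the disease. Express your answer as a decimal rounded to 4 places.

Posterior P(H) ≈ 0.2141

With H the event that the patient has the disease, the joint likelihood of the observed sequence is P(data|H) = 0.787·0.213 = 0.16763 and P(data|¬H) = 0.082·0.918 = 0.075276.
Bayes: P(H|data) = 0.109·0.16763 / (0.109·0.16763 + 0.891·0.075276) = 0.018272/0.085343 = 0.2141.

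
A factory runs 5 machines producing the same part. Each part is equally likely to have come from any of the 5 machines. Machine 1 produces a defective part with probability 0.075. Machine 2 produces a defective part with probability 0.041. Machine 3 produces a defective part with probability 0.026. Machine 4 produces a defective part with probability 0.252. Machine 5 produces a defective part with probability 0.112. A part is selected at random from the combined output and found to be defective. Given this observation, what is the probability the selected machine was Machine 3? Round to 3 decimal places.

Posterior probability ≈ 0.051

Tabulate prior·likelihood by source: [1] prior 0.2, lik 0.075, product 0.01500; [2] prior 0.2, lik 0.041, product 0.008200; [3] prior 0.2, lik 0.026, product 0.005200; [4] prior 0.2, lik 0.252, product 0.05040; [5] prior 0.2, lik 0.112, product 0.02240.
Normalizing constant = 0.10120; the posterior for Machine 3 is its product over the sum, 0.005200/0.10120 = 0.051.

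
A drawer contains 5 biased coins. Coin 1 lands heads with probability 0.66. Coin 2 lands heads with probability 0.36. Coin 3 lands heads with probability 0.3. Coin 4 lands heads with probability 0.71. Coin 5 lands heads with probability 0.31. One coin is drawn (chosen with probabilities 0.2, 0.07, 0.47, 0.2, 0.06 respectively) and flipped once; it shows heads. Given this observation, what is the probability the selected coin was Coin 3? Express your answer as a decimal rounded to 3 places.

Tabulate prior·likelihood by source: [1] prior 0.2, lik 0.66, product 0.1320; [2] prior 0.07, lik 0.36, product 0.02520; [3] prior 0.47, lik 0.3, product 0.1410; [4] prior 0.2, lik 0.71, product 0.1420; [5] prior 0.06, lik 0.31, product 0.01860.
Normalizing constant = 0.45880; the posterior for Coin 3 is its product over the sum, 0.1410/0.45880 = 0.307.

Posterior probability ≈ 0.307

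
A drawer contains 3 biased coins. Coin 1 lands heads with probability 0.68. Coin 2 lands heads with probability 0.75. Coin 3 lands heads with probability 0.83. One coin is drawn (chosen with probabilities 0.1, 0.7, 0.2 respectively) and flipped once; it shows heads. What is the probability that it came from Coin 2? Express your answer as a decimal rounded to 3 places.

Posterior probability ≈ 0.692

Tabulate prior·likelihood by source: [1] prior 0.1, lik 0.68, product 0.06800; [2] prior 0.7, lik 0.75, product 0.5250; [3] prior 0.2, lik 0.83, product 0.1660.
Normalizing constant = 0.75900; the posterior for Coin 2 is its product over the sum, 0.5250/0.75900 = 0.692.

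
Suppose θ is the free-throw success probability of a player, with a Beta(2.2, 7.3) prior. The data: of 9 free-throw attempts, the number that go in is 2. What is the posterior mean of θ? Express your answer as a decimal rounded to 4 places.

Posterior mean ≈ 0.2270

Observing 2 successes and 7 failures updates Beta(2.2, 7.3) by adding the success and failure counts to the two shape parameters: α = 2.2+2 = 4.2, β = 7.3+7 = 14.3.
Posterior mean = α/(α+β) = 4.2/18.5 = 0.2270.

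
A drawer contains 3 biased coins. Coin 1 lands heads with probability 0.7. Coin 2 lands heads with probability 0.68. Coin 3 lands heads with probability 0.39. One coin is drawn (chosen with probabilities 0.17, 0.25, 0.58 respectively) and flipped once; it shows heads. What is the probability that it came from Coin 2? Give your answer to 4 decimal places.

P(heads|C1) = 0.7; P(heads|C2) = 0.68; P(heads|C3) = 0.39.
Prior × likelihood for each source: 0.17·0.7=0.1190, 0.25·0.68=0.1700, 0.58·0.39=0.2262. Summing gives P(heads) = 0.51520.
P(Coin 2 | heads) = 0.1700 / 0.51520 = 0.3300.

Posterior probability ≈ 0.3300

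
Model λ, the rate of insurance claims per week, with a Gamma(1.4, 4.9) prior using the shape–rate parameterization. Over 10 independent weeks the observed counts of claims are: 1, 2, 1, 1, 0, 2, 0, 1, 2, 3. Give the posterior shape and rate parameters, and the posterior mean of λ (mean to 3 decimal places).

Posterior: Gamma(shape=14.4, rate=14.9); mean ≈ 0.966

Total count ∑xᵢ = 13 over n = 10 weeks.
Gamma is conjugate to the Poisson likelihood: posterior is Gamma(shape = 1.4+13 = 14.4, rate = 4.9+10 = 14.9).
Posterior mean = shape/rate = 14.4/14.9 = 0.966.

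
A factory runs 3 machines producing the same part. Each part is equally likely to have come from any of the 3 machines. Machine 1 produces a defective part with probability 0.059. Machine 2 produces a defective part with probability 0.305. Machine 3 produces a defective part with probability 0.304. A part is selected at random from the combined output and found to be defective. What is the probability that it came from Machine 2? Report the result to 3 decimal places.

Tabulate prior·likelihood by source: [1] prior 0.333333, lik 0.059, product 0.01967; [2] prior 0.333333, lik 0.305, product 0.1017; [3] prior 0.333333, lik 0.304, product 0.1013.
Normalizing constant = 0.22267; the posterior for Machine 2 is its product over the sum, 0.1017/0.22267 = 0.457.

Posterior probability ≈ 0.457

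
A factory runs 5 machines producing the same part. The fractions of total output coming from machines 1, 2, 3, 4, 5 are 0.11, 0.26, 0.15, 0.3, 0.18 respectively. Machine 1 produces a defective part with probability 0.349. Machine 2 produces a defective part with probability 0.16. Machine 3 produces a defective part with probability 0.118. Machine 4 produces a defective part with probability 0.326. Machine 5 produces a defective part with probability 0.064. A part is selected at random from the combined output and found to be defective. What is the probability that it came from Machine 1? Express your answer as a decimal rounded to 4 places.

P(defective|M1) = 0.349; P(defective|M2) = 0.16; P(defective|M3) = 0.118; P(defective|M4) = 0.326; P(defective|M5) = 0.064.
Prior × likelihood for each source: 0.11·0.349=0.03839, 0.26·0.16=0.04160, 0.15·0.118=0.01770, 0.3·0.326=0.09780, 0.18·0.064=0.01152. Summing gives P(defective) = 0.20701.
P(Machine 1 | defective) = 0.03839 / 0.20701 = 0.1854.

Posterior probability ≈ 0.1854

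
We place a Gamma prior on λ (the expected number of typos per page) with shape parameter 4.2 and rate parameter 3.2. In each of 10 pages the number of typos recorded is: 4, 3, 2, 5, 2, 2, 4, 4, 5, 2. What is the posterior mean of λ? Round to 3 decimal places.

Posterior mean ≈ 2.818

Total count ∑xᵢ = 33 over n = 10 pages.
Gamma is conjugate to the Poisson likelihood: posterior is Gamma(shape = 4.2+33 = 37.2, rate = 3.2+10 = 13.2).
E[λ | data] = 37.2/13.2 = 2.818.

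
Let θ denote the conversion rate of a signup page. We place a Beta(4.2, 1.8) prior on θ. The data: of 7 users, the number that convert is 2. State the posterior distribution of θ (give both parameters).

Posterior: Beta(6.2, 6.8)

Observing 2 successes and 5 failures updates Beta(4.2, 1.8) by adding the success and failure counts to the two shape parameters: α = 4.2+2 = 6.2, β = 1.8+5 = 6.8.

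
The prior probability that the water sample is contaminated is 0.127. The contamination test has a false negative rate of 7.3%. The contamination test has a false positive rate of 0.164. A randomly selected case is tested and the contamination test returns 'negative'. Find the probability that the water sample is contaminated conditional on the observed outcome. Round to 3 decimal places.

P(H | E) ≈ 0.013

Let H be the event that the water sample is contaminated. P(H) = 0.127, so P(¬H) = 0.873. With E the 'negative' result, P(E|H) = 0.073 and P(E|¬H) = 0.836.
P(E) = 0.073·0.127 + 0.836·0.873 = 0.0092710 + 0.72983 = 0.73910.
By Bayes' theorem, P(H|E) = 0.0092710 / 0.73910 = 0.013.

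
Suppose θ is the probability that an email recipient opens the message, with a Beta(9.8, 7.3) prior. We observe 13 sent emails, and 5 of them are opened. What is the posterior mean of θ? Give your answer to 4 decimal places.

Posterior mean ≈ 0.4917

Observing 5 successes and 8 failures updates Beta(9.8, 7.3) by adding the success and failure counts to the two shape parameters: α = 9.8+5 = 14.8, β = 7.3+8 = 15.3.
Posterior mean = α/(α+β) = 14.8/30.1 = 0.4917.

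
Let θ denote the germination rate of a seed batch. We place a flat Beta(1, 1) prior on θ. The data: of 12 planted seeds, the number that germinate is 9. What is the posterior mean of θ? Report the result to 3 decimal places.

Posterior mean ≈ 0.714

Observing 9 successes and 3 failures updates Beta(1, 1) by adding the success and failure counts to the two shape parameters: α = 1+9 = 10, β = 1+3 = 4.
E[θ | data] = 10/(10+4) = 0.714.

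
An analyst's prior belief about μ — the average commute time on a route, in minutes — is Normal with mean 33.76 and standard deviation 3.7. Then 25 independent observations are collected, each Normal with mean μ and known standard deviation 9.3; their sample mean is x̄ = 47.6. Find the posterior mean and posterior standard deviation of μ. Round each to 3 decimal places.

Prior precision 1/τ₀² = 1/3.7² = 0.0730460; data precision n/σ² = 25/9.3² = 0.289051.
Posterior precision = 0.0730460 + 0.289051 = 0.362097, giving posterior SD = 1/√0.362097 = 1.662.
Posterior mean = (0.0730460·33.76 + 0.289051·47.6) / 0.362097 = 44.808.

Posterior mean ≈ 44.808; posterior SD ≈ 1.662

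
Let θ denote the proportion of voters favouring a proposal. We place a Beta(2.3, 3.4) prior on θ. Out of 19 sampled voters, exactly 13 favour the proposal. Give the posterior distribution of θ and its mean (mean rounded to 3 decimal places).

Observing 13 successes and 6 failures updates Beta(2.3, 3.4) by adding the success and failure counts to the two shape parameters: α = 2.3+13 = 15.3, β = 3.4+6 = 9.4.
E[θ | data] = 15.3/(15.3+9.4) = 0.619.

Posterior: Beta(15.3, 9.4); mean ≈ 0.619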